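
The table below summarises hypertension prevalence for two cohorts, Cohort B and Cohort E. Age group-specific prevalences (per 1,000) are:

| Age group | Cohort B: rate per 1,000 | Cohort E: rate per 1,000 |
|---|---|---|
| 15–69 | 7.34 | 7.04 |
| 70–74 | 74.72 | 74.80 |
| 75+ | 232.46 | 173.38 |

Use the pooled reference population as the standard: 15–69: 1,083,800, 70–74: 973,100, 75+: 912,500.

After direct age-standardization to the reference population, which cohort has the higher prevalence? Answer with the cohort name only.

Cohort B

Standard total = 2,969,400; weights = 0.3650, 0.3277, 0.3073.
Cohort B: 0.3650×7.34 + 0.3277×74.72 + 0.3073×232.46 = 98.6007 per 1,000.
Cohort E: 0.3650×7.04 + 0.3277×74.80 + 0.3073×173.38 = 80.3621 per 1,000.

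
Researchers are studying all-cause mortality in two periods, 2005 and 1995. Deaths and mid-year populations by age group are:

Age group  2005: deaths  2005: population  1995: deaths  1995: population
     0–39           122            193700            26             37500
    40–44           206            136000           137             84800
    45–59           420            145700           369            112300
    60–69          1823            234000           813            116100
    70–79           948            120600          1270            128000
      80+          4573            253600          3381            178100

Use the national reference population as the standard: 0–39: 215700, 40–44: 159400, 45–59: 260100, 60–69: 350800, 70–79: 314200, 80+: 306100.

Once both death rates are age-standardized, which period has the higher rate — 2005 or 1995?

1995

Age-specific rates per 1000 for 2005: 0.630, 1.515, 2.883, 7.791, 7.861, 18.032.
For 1995: 0.693, 1.616, 3.286, 7.003, 9.922, 18.984.
Standard total = 1606300; weights = 0.1343, 0.0992, 0.1619, 0.2184, 0.1956, 0.1906.
2005: 0.1343×0.630 + 0.0992×1.515 + 0.1619×2.883 + 0.2184×7.791 + 0.1956×7.861 + 0.1906×18.032 = 7.3769 per 1000.
1995: 0.1343×0.693 + 0.0992×1.616 + 0.1619×3.286 + 0.2184×7.003 + 0.1956×9.922 + 0.1906×18.984 = 7.8731 per 1000.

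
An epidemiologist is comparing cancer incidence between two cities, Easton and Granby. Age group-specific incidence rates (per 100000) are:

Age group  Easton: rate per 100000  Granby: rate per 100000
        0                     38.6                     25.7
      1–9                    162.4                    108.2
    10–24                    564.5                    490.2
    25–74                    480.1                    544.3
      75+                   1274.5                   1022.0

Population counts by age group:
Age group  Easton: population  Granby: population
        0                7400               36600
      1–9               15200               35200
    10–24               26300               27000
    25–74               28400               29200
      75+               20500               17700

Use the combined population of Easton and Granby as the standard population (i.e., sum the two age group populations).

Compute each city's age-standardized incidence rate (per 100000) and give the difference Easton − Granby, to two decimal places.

Combined standard total = 243500; weights = 0.1807, 0.2070, 0.2189, 0.2366, 0.1569.
Easton: 0.1807×38.6 + 0.2070×162.4 + 0.2189×564.5 + 0.2366×480.1 + 0.1569×1274.5 = 477.6627 per 100000.
Granby: 0.1807×25.7 + 0.2070×108.2 + 0.2189×490.2 + 0.2366×544.3 + 0.1569×1022.0 = 423.4243 per 100000.
Difference = 477.6627 − 423.4243 = 54.2384.

54.24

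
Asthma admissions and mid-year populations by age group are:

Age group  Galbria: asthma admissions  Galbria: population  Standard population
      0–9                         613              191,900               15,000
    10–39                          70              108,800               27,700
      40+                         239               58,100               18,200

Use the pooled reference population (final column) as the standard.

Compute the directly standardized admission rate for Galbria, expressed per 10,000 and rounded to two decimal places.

23.09

Age-specific rates per 10,000 for Galbria: 31.94, 6.43, 41.14.
Standard total = 60,900; weights = 0.2463, 0.4548, 0.2989.
Standardized rate: 0.2463×31.94 + 0.4548×6.43 + 0.2989×41.14 = 23.0878 per 10,000.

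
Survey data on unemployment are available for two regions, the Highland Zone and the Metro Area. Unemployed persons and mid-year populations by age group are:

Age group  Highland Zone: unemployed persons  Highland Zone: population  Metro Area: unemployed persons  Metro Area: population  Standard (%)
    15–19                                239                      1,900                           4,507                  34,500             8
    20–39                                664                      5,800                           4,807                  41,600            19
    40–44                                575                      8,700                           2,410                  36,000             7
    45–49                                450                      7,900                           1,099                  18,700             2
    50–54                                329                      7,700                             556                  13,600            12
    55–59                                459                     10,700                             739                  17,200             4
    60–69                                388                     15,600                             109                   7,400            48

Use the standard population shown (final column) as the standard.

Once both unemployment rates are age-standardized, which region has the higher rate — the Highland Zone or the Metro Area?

Age-specific rates per 1,000 for the Highland Zone: 125.789, 114.483, 66.092, 56.962, 42.727, 42.897, 24.872.
For the Metro Area: 130.638, 115.553, 66.944, 58.770, 40.882, 42.965, 14.730.
Standard weights: 0.08, 0.19, 0.07, 0.02, 0.12, 0.04, 0.48.
The Highland Zone: 0.0800×125.789 + 0.1900×114.483 + 0.0700×66.092 + 0.0200×56.962 + 0.1200×42.727 + 0.0400×42.897 + 0.4800×24.872 = 56.3622 per 1,000.
The Metro Area: 0.0800×130.638 + 0.1900×115.553 + 0.0700×66.944 + 0.0200×58.770 + 0.1200×40.882 + 0.0400×42.965 + 0.4800×14.730 = 51.9623 per 1,000.
The crude rates (53.24 vs 84.18) would put the Metro Area higher, but that reflects its age composition; once standardized to a common age structure, the Highland Zone has the higher underlying rate.

Highland Zone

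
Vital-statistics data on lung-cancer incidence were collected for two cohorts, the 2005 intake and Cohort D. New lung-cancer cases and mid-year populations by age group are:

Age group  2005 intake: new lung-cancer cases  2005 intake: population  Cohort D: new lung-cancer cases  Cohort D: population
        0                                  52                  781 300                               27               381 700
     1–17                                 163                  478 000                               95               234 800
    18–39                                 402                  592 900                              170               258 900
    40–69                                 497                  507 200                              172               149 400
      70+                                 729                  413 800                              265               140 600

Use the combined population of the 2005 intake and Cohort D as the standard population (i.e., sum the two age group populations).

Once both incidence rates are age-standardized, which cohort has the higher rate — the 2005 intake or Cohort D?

Age-specific rates per 100 000 for the 2005 intake: 6.66, 34.10, 67.80, 97.99, 176.17.
For Cohort D: 7.07, 40.46, 65.66, 115.13, 188.48.
Combined standard total = 3 938 600; weights = 0.2953, 0.1810, 0.2163, 0.1667, 0.1408.
The 2005 intake: 0.2953×6.66 + 0.1810×34.10 + 0.2163×67.80 + 0.1667×97.99 + 0.1408×176.17 = 63.9340 per 100 000.
Cohort D: 0.2953×7.07 + 0.1810×40.46 + 0.2163×65.66 + 0.1667×115.13 + 0.1408×188.48 = 69.3349 per 100 000.
The crude rates (66.46 vs 62.55) would put the 2005 intake higher, but that reflects its age composition; once standardized to a common age structure, Cohort D has the higher underlying rate.

Cohort D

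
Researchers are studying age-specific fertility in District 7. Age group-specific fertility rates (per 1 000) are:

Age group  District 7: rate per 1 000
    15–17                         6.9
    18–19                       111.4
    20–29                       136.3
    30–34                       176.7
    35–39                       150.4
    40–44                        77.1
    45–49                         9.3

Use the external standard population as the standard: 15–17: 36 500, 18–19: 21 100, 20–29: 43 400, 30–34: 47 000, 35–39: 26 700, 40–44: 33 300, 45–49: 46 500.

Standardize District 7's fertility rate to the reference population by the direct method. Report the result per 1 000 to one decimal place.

93.7

Standard total = 254 500; weights = 0.1434, 0.0829, 0.1705, 0.1847, 0.1049, 0.1308, 0.1827.
Standardized rate: 0.1434×6.9 + 0.0829×111.4 + 0.1705×136.3 + 0.1847×176.7 + 0.1049×150.4 + 0.1308×77.1 + 0.1827×9.3 = 93.6671 per 1 000.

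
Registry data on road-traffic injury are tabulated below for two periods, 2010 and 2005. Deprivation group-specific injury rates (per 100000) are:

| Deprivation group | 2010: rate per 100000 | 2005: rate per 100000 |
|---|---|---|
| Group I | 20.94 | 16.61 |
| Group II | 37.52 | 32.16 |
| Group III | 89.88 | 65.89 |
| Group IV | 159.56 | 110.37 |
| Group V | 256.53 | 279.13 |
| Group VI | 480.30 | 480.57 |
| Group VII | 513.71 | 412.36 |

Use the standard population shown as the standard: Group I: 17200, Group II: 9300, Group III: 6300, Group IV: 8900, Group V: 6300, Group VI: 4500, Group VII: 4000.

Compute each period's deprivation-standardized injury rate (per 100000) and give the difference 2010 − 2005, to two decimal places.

Standard total = 56500; weights = 0.3044, 0.1646, 0.1115, 0.1575, 0.1115, 0.0796, 0.0708.
2010: 0.3044×20.94 + 0.1646×37.52 + 0.1115×89.88 + 0.1575×159.56 + 0.1115×256.53 + 0.0796×480.30 + 0.0708×513.71 = 150.9338 per 100000.
2005: 0.3044×16.61 + 0.1646×32.16 + 0.1115×65.89 + 0.1575×110.37 + 0.1115×279.13 + 0.0796×480.57 + 0.0708×412.36 = 133.6762 per 100000.
Difference = 150.9338 − 133.6762 = 17.2576.

17.26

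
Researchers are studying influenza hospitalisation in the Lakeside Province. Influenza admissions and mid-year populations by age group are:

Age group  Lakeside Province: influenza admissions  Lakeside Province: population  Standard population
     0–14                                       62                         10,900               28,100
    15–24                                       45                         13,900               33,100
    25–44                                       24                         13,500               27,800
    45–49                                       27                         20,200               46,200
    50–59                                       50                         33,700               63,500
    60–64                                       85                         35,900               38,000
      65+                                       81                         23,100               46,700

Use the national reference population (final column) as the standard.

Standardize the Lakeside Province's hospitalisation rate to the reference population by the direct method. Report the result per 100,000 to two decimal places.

256.21

Age-specific rates per 100,000 for the Lakeside Province: 568.81, 323.74, 177.78, 133.66, 148.37, 236.77, 350.65.
Standard total = 283,400; weights = 0.0992, 0.1168, 0.0981, 0.1630, 0.2241, 0.1341, 0.1648.
Standardized rate: 0.0992×568.81 + 0.1168×323.74 + 0.0981×177.78 + 0.1630×133.66 + 0.2241×148.37 + 0.1341×236.77 + 0.1648×350.65 = 256.2127 per 100,000.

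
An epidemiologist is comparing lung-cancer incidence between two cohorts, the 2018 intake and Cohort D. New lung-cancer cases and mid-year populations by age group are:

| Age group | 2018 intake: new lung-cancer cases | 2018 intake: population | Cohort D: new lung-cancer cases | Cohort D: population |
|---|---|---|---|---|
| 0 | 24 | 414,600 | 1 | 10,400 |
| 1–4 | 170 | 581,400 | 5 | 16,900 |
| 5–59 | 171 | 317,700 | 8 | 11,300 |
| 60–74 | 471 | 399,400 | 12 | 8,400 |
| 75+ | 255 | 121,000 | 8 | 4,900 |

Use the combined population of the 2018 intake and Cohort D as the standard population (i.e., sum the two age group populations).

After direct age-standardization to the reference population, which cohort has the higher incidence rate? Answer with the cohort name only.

Age-specific rates per 100,000 for the 2018 intake: 5.79, 29.24, 53.82, 117.93, 210.74.
For Cohort D: 9.62, 29.59, 70.80, 142.86, 163.27.
Combined standard total = 1,886,000; weights = 0.2253, 0.3172, 0.1744, 0.2162, 0.0668.
The 2018 intake: 0.2253×5.79 + 0.3172×29.24 + 0.1744×53.82 + 0.2162×117.93 + 0.0668×210.74 = 59.5365 per 100,000.
Cohort D: 0.2253×9.62 + 0.3172×29.59 + 0.1744×70.80 + 0.2162×142.86 + 0.0668×163.27 = 65.6904 per 100,000.

Cohort D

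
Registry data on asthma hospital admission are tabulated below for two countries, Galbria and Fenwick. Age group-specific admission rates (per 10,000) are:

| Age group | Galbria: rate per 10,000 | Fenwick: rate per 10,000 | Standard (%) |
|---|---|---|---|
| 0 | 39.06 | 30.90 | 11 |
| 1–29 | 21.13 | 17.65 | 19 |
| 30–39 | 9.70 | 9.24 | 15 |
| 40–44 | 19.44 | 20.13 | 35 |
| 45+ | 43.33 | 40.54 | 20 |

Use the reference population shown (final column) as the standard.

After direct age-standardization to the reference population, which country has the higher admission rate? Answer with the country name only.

Standard weights: 0.11, 0.19, 0.15, 0.35, 0.20.
Galbria: 0.1100×39.06 + 0.1900×21.13 + 0.1500×9.70 + 0.3500×19.44 + 0.2000×43.33 = 25.2363 per 10,000.
Fenwick: 0.1100×30.90 + 0.1900×17.65 + 0.1500×9.24 + 0.3500×20.13 + 0.2000×40.54 = 23.2920 per 10,000.

Galbria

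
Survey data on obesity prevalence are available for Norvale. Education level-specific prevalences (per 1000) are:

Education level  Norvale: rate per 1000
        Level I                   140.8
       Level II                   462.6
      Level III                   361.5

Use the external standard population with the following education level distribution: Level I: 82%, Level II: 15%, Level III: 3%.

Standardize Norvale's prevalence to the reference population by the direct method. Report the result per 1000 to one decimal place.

195.7

Standard weights: 0.82, 0.15, 0.03.
Standardized rate: 0.8200×140.8 + 0.1500×462.6 + 0.0300×361.5 = 195.6910 per 1000.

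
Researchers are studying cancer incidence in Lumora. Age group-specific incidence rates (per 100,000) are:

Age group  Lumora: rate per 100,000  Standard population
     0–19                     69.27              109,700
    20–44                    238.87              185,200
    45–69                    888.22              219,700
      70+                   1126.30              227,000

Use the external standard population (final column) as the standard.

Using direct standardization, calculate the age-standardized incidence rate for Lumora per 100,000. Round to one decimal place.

677.8

Standard total = 741,600; weights = 0.1479, 0.2497, 0.2963, 0.3061.
Standardized rate: 0.1479×69.27 + 0.2497×238.87 + 0.2963×888.22 + 0.3061×1126.30 = 677.7908 per 100,000.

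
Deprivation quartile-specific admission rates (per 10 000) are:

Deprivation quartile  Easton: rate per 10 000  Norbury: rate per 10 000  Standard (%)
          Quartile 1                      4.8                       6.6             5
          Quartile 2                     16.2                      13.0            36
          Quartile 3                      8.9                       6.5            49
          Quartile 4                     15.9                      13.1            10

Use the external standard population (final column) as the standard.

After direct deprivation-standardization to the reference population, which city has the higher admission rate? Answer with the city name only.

Standard weights: 0.05, 0.36, 0.49, 0.10.
Easton: 0.0500×4.8 + 0.3600×16.2 + 0.4900×8.9 + 0.1000×15.9 = 12.0230 per 10 000.
Norbury: 0.0500×6.6 + 0.3600×13.0 + 0.4900×6.5 + 0.1000×13.1 = 9.5050 per 10 000.

Easton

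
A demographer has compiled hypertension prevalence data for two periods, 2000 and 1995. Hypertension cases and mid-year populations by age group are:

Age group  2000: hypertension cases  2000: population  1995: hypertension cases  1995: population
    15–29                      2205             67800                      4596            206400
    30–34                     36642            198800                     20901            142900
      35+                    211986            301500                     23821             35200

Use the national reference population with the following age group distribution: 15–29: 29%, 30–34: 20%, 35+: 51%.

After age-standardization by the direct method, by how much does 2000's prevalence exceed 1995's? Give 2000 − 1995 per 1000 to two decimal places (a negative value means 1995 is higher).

Age-specific rates per 1000 for 2000: 32.522, 184.316, 703.104.
For 1995: 22.267, 146.263, 676.733.
Standard weights: 0.29, 0.20, 0.51.
2000: 0.2900×32.522 + 0.2000×184.316 + 0.5100×703.104 = 404.8779 per 1000.
1995: 0.2900×22.267 + 0.2000×146.263 + 0.5100×676.733 = 380.8440 per 1000.
Difference = 404.8779 − 380.8440 = 24.0339.

24.03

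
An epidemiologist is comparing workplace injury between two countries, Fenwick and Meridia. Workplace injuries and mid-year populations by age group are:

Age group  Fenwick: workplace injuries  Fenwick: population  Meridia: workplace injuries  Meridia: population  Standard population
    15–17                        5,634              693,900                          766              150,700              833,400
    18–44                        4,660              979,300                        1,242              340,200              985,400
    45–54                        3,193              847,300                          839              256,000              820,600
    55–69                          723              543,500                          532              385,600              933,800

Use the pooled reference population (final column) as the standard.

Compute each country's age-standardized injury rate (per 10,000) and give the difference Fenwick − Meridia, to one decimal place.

11.1

Age-specific rates per 10,000 for Fenwick: 81.19, 47.59, 37.68, 13.30.
For Meridia: 50.83, 36.51, 32.77, 13.80.
Standard total = 3,573,200; weights = 0.2332, 0.2758, 0.2297, 0.2613.
Fenwick: 0.2332×81.19 + 0.2758×47.59 + 0.2297×37.68 + 0.2613×13.30 = 44.1908 per 10,000.
Meridia: 0.2332×50.83 + 0.2758×36.51 + 0.2297×32.77 + 0.2613×13.80 = 33.0554 per 10,000.
Difference = 44.1908 − 33.0554 = 11.1354.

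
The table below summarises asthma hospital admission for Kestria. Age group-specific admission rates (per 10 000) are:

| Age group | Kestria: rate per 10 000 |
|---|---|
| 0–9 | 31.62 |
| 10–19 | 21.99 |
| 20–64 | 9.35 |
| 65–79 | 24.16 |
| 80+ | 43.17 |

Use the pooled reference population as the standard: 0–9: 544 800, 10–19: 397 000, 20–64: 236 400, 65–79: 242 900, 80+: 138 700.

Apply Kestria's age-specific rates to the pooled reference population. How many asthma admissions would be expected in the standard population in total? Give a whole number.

Expected asthma admissions = Σ (standard pop × age-specific rate ÷ 10 000)
= 544 800×31.62/10 000 + 397 000×21.99/10 000 + 236 400×9.35/10 000 + 242 900×24.16/10 000 + 138 700×43.17/10 000
= 1722.66 + 873.00 + 221.03 + 586.85 + 598.77 = 4002.31.

4002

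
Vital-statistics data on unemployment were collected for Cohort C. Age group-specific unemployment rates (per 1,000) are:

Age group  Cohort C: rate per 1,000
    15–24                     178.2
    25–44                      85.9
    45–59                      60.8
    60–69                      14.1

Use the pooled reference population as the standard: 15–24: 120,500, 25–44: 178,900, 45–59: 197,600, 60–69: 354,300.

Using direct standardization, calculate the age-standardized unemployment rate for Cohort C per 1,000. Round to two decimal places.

Standard total = 851,300; weights = 0.1415, 0.2101, 0.2321, 0.4162.
Standardized rate: 0.1415×178.2 + 0.2101×85.9 + 0.2321×60.8 + 0.4162×14.1 = 63.2566 per 1,000.

63.26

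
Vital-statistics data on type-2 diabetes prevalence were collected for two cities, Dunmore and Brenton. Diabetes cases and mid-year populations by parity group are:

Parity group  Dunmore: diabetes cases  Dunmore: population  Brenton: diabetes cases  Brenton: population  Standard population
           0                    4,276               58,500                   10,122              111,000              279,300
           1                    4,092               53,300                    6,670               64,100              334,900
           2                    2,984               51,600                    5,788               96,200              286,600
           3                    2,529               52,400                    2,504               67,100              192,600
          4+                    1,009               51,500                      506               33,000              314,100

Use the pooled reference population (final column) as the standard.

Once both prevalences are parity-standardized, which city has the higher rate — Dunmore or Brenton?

Brenton

Parity-specific rates per 1,000 for Dunmore: 73.094, 76.773, 57.829, 48.263, 19.592.
For Brenton: 91.189, 104.056, 60.166, 37.317, 15.333.
Standard total = 1,407,500; weights = 0.1984, 0.2379, 0.2036, 0.1368, 0.2232.
Dunmore: 0.1984×73.094 + 0.2379×76.773 + 0.2036×57.829 + 0.1368×48.263 + 0.2232×19.592 = 55.5238 per 1,000.
Brenton: 0.1984×91.189 + 0.2379×104.056 + 0.2036×60.166 + 0.1368×37.317 + 0.2232×15.333 = 63.6339 per 1,000.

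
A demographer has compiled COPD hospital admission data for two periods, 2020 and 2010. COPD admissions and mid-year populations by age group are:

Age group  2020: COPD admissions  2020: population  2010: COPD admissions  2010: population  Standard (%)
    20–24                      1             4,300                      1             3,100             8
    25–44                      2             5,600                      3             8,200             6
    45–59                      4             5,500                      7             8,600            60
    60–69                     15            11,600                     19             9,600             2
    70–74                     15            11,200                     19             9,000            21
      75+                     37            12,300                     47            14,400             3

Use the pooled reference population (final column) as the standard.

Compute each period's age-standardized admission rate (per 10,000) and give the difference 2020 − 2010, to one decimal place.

-2.4

Age-specific rates per 10,000 for 2020: 2.33, 3.57, 7.27, 12.93, 13.39, 30.08.
For 2010: 3.23, 3.66, 8.14, 19.79, 21.11, 32.64.
Standard weights: 0.08, 0.06, 0.60, 0.02, 0.21, 0.03.
2020: 0.0800×2.33 + 0.0600×3.57 + 0.6000×7.27 + 0.0200×12.93 + 0.2100×13.39 + 0.0300×30.08 = 8.7375 per 10,000.
2010: 0.0800×3.23 + 0.0600×3.66 + 0.6000×8.14 + 0.0200×19.79 + 0.2100×21.11 + 0.0300×32.64 = 11.1696 per 10,000.
Difference = 8.7375 − 11.1696 = -2.4321.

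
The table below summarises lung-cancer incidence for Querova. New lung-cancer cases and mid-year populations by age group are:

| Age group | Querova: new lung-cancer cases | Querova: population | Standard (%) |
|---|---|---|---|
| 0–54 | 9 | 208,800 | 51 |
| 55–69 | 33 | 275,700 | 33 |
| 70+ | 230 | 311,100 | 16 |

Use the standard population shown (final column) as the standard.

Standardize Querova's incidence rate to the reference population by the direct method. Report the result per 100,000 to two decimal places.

Age-specific rates per 100,000 for Querova: 4.31, 11.97, 73.93.
Standard weights: 0.51, 0.33, 0.16.
Standardized rate: 0.5100×4.31 + 0.3300×11.97 + 0.1600×73.93 = 17.9772 per 100,000.

17.98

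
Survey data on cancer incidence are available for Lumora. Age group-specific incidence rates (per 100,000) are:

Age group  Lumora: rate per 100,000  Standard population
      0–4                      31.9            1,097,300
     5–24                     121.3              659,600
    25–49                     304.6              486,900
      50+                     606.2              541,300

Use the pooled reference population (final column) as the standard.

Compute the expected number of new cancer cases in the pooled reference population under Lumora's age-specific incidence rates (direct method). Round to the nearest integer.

Expected new cancer cases = Σ (standard pop × age-specific rate ÷ 100,000)
= 1,097,300×31.9/100,000 + 659,600×121.3/100,000 + 486,900×304.6/100,000 + 541,300×606.2/100,000
= 350.04 + 800.09 + 1483.10 + 3281.36 = 5914.59.

5915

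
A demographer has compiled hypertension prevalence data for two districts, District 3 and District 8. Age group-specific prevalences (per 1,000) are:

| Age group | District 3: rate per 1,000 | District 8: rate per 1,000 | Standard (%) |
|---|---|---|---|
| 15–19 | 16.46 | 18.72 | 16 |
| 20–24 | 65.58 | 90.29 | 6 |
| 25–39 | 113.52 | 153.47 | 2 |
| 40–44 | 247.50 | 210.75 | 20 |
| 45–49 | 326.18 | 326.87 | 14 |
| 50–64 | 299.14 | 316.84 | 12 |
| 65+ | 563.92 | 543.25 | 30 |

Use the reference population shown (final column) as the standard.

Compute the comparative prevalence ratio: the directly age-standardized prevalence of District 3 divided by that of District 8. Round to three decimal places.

1.029

Standard weights: 0.16, 0.06, 0.02, 0.20, 0.14, 0.12, 0.30.
District 3: 0.1600×16.46 + 0.0600×65.58 + 0.0200×113.52 + 0.2000×247.50 + 0.1400×326.18 + 0.1200×299.14 + 0.3000×563.92 = 309.0768 per 1,000.
District 8: 0.1600×18.72 + 0.0600×90.29 + 0.0200×153.47 + 0.2000×210.75 + 0.1400×326.87 + 0.1200×316.84 + 0.3000×543.25 = 300.3896 per 1,000.
Ratio = 309.0768 ÷ 300.3896 = 1.02892.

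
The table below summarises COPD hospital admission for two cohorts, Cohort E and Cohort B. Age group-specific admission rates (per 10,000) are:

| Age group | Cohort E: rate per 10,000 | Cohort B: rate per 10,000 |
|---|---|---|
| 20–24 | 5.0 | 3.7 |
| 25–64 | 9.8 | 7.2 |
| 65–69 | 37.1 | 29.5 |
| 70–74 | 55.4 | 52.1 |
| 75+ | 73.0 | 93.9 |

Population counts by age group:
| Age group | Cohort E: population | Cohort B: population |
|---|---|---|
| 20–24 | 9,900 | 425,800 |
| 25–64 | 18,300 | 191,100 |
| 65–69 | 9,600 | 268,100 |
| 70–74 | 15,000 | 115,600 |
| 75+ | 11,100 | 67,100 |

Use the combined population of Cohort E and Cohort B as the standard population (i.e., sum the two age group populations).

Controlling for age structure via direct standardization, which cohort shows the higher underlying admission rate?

Cohort E

Combined standard total = 1,131,600; weights = 0.3850, 0.1850, 0.2454, 0.1154, 0.0691.
Cohort E: 0.3850×5.0 + 0.1850×9.8 + 0.2454×37.1 + 0.1154×55.4 + 0.0691×73.0 = 24.2817 per 10,000.
Cohort B: 0.3850×3.7 + 0.1850×7.2 + 0.2454×29.5 + 0.1154×52.1 + 0.0691×93.9 = 22.4984 per 10,000.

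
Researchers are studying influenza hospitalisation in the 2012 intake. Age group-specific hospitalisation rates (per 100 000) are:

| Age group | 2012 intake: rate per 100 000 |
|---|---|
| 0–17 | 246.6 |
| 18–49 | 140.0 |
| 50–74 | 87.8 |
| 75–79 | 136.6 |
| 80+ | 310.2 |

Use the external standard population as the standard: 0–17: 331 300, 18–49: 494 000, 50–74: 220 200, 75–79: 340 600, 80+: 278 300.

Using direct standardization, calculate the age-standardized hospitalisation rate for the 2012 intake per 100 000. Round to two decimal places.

182.08

Standard total = 1 664 400; weights = 0.1991, 0.2968, 0.1323, 0.2046, 0.1672.
Standardized rate: 0.1991×246.6 + 0.2968×140.0 + 0.1323×87.8 + 0.2046×136.6 + 0.1672×310.2 = 182.0757 per 100 000.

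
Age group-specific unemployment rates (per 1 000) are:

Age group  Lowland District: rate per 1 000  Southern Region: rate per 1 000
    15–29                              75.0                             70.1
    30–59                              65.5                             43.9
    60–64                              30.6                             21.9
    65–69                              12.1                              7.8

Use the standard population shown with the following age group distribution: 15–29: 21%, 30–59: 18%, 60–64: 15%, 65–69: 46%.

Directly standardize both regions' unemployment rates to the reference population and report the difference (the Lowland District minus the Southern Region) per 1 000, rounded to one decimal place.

Standard weights: 0.21, 0.18, 0.15, 0.46.
The Lowland District: 0.2100×75.0 + 0.1800×65.5 + 0.1500×30.6 + 0.4600×12.1 = 37.6960 per 1 000.
The Southern Region: 0.2100×70.1 + 0.1800×43.9 + 0.1500×21.9 + 0.4600×7.8 = 29.4960 per 1 000.
Difference = 37.6960 − 29.4960 = 8.2000.

8.2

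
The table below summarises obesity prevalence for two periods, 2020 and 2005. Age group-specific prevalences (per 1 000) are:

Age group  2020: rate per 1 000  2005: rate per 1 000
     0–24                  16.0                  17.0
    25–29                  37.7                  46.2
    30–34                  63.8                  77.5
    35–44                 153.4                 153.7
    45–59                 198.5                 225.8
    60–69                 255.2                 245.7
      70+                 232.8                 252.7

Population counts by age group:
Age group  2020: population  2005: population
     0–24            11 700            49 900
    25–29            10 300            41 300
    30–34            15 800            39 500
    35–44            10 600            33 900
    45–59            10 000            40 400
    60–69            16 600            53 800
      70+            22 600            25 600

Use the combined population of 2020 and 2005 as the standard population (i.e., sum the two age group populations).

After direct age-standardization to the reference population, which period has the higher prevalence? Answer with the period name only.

Combined standard total = 382 000; weights = 0.1613, 0.1351, 0.1448, 0.1165, 0.1319, 0.1843, 0.1262.
2020: 0.1613×16.0 + 0.1351×37.7 + 0.1448×63.8 + 0.1165×153.4 + 0.1319×198.5 + 0.1843×255.2 + 0.1262×232.8 = 137.3738 per 1 000.
2005: 0.1613×17.0 + 0.1351×46.2 + 0.1448×77.5 + 0.1165×153.7 + 0.1319×225.8 + 0.1843×245.7 + 0.1262×252.7 = 145.0635 per 1 000.
The crude rates (150.53 vs 140.08) would put 2020 higher, but that reflects its age composition; once standardized to a common age structure, 2005 has the higher underlying rate.

2005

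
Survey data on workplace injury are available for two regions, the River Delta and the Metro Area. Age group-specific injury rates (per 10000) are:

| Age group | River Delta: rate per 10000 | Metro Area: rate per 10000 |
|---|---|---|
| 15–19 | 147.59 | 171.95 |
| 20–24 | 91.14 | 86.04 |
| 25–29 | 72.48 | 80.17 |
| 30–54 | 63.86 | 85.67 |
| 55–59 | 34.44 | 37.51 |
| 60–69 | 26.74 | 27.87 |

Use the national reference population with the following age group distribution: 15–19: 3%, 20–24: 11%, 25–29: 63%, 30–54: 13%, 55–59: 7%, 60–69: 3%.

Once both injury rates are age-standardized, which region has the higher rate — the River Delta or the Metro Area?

Metro Area

Standard weights: 0.03, 0.11, 0.63, 0.13, 0.07, 0.03.
The River Delta: 0.0300×147.59 + 0.1100×91.14 + 0.6300×72.48 + 0.1300×63.86 + 0.0700×34.44 + 0.0300×26.74 = 71.6303 per 10000.
The Metro Area: 0.0300×171.95 + 0.1100×86.04 + 0.6300×80.17 + 0.1300×85.67 + 0.0700×37.51 + 0.0300×27.87 = 79.7289 per 10000.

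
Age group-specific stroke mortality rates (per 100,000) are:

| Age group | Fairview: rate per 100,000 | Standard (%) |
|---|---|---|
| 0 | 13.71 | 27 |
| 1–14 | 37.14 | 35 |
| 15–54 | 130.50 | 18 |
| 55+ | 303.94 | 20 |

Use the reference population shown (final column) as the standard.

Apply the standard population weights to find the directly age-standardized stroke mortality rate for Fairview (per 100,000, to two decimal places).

Standard weights: 0.27, 0.35, 0.18, 0.20.
Standardized rate: 0.2700×13.71 + 0.3500×37.14 + 0.1800×130.50 + 0.2000×303.94 = 100.9787 per 100,000.

100.98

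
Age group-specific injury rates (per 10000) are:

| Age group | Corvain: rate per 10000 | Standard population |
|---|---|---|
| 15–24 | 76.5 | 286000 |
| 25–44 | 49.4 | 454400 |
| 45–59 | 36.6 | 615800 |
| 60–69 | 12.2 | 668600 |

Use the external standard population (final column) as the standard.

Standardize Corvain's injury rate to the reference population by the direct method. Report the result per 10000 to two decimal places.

37.05

Standard total = 2024800; weights = 0.1412, 0.2244, 0.3041, 0.3302.
Standardized rate: 0.1412×76.5 + 0.2244×49.4 + 0.3041×36.6 + 0.3302×12.2 = 37.0513 per 10000.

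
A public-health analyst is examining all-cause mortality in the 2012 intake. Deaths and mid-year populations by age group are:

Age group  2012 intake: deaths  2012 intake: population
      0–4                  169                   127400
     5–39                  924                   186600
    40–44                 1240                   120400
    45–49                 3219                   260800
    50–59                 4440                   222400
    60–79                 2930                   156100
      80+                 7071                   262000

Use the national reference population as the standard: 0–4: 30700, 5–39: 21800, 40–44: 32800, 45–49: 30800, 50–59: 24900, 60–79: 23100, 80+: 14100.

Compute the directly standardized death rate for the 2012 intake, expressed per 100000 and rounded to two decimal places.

Age-specific rates per 100000 for the 2012 intake: 132.65, 495.18, 1029.90, 1234.28, 1996.40, 1877.00, 2698.85.
Standard total = 178200; weights = 0.1723, 0.1223, 0.1841, 0.1728, 0.1397, 0.1296, 0.0791.
Standardized rate: 0.1723×132.65 + 0.1223×495.18 + 0.1841×1029.90 + 0.1728×1234.28 + 0.1397×1996.40 + 0.1296×1877.00 + 0.0791×2698.85 = 1222.1485 per 100000.

1222.15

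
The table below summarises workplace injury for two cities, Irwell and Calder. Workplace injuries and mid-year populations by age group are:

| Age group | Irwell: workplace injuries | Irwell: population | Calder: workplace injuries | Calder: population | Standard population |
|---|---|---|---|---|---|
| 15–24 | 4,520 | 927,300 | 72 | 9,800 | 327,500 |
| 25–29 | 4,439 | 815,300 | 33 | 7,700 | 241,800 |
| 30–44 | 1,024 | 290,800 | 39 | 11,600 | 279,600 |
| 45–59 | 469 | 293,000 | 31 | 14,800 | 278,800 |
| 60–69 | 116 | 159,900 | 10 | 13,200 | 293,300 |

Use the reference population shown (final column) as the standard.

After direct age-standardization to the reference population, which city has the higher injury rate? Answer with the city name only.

Age-specific rates per 10,000 for Irwell: 48.74, 54.45, 35.21, 16.01, 7.25.
For Calder: 73.47, 42.86, 33.62, 20.95, 7.58.
Standard total = 1,421,000; weights = 0.2305, 0.1702, 0.1968, 0.1962, 0.2064.
Irwell: 0.2305×48.74 + 0.1702×54.45 + 0.1968×35.21 + 0.1962×16.01 + 0.2064×7.25 = 32.0652 per 10,000.
Calder: 0.2305×73.47 + 0.1702×42.86 + 0.1968×33.62 + 0.1962×20.95 + 0.2064×7.58 = 36.5138 per 10,000.
The crude rates (42.50 vs 32.40) would put Irwell higher, but that reflects its age composition; once standardized to a common age structure, Calder has the higher underlying rate.

Calder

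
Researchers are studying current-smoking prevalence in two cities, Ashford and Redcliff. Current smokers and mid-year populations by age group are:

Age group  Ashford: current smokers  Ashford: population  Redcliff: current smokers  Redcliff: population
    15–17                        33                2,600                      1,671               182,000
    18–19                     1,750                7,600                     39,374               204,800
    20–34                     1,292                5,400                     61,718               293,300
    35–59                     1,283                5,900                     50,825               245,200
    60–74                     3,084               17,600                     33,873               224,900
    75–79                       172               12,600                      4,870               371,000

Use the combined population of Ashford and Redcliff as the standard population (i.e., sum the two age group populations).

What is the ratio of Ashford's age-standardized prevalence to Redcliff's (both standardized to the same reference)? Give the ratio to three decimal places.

Age-specific rates per 1,000 for Ashford: 12.692, 230.263, 239.259, 217.458, 175.227, 13.651.
For Redcliff: 9.181, 192.256, 210.426, 207.280, 150.614, 13.127.
Combined standard total = 1,572,900; weights = 0.1174, 0.1350, 0.1899, 0.1596, 0.1542, 0.2439.
Ashford: 0.1174×12.692 + 0.1350×230.263 + 0.1899×239.259 + 0.1596×217.458 + 0.1542×175.227 + 0.2439×13.651 = 143.0799 per 1,000.
Redcliff: 0.1174×9.181 + 0.1350×192.256 + 0.1899×210.426 + 0.1596×207.280 + 0.1542×150.614 + 0.2439×13.127 = 126.5125 per 1,000.
Ratio = 143.0799 ÷ 126.5125 = 1.13095.

1.131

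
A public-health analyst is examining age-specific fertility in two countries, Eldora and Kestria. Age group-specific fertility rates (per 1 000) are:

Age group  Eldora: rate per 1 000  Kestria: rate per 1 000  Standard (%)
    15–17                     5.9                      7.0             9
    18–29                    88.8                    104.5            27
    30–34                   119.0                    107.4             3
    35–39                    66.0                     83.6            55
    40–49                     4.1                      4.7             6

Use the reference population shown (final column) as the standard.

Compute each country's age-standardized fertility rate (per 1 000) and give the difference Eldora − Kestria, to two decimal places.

-13.71

Standard weights: 0.09, 0.27, 0.03, 0.55, 0.06.
Eldora: 0.0900×5.9 + 0.2700×88.8 + 0.0300×119.0 + 0.5500×66.0 + 0.0600×4.1 = 64.6230 per 1 000.
Kestria: 0.0900×7.0 + 0.2700×104.5 + 0.0300×107.4 + 0.5500×83.6 + 0.0600×4.7 = 78.3290 per 1 000.
Difference = 64.6230 − 78.3290 = -13.7060.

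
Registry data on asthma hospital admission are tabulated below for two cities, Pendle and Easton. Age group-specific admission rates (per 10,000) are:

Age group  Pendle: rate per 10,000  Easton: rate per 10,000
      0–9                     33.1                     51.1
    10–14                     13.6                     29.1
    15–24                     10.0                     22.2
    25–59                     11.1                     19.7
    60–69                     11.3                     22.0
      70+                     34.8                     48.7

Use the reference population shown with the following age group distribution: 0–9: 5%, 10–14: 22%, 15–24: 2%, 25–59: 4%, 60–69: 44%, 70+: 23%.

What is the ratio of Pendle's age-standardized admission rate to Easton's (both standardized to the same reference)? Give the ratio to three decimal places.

0.588

Standard weights: 0.05, 0.22, 0.02, 0.04, 0.44, 0.23.
Pendle: 0.0500×33.1 + 0.2200×13.6 + 0.0200×10.0 + 0.0400×11.1 + 0.4400×11.3 + 0.2300×34.8 = 18.2670 per 10,000.
Easton: 0.0500×51.1 + 0.2200×29.1 + 0.0200×22.2 + 0.0400×19.7 + 0.4400×22.0 + 0.2300×48.7 = 31.0700 per 10,000.
Ratio = 18.2670 ÷ 31.0700 = 0.58793.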